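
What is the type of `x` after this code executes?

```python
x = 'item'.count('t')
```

str.count() returns int

int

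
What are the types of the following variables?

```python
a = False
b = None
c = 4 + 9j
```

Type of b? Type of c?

b is NoneType; c is complex

NoneType, complex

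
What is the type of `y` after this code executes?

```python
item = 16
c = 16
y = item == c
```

Equality comparison returns bool

bool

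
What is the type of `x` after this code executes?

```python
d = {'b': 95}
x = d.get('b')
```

dict.get() returns the value (int) when key is found

int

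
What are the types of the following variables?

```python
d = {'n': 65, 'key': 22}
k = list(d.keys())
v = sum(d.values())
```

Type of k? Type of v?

list(...) returns list; sum of int values returns int

list, int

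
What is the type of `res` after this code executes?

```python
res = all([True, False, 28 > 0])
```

all() returns bool

bool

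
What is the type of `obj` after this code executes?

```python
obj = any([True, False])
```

any() returns bool

bool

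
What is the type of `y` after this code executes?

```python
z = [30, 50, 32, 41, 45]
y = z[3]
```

Indexing a list of ints returns int (z[3] = 41)

int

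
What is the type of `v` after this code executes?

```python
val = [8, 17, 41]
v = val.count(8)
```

list.count() returns int

int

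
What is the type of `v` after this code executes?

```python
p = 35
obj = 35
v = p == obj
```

Equality comparison returns bool

bool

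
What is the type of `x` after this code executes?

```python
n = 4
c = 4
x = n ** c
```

int ** positive int returns int (4 ** 4 = 256)

int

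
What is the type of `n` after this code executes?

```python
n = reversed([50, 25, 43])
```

reversed() on a list returns a list_reverseiterator

list_reverseiterator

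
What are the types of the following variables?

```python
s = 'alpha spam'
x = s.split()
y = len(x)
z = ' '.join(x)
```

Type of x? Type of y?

str.split() returns list; len() returns int

list, int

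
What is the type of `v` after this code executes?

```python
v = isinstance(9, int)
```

isinstance() returns bool

bool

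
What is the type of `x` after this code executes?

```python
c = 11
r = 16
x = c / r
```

int / int always returns float in Python 3 (11 / 16 = 0.6875)

float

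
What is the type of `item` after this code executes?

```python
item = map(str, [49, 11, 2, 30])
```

map() returns a map iterator object

map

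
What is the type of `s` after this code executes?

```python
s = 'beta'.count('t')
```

str.count() returns int

int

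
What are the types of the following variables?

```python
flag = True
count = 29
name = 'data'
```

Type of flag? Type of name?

flag is bool; name is str

bool, str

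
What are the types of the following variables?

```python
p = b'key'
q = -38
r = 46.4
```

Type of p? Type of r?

p is bytes; r is float

bytes, float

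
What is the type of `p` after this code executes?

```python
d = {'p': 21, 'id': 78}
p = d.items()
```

dict.items() returns a dict_items view

dict_items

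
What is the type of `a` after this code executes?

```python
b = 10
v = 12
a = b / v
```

int / int always returns float in Python 3 (10 / 12 = 0.833333)

float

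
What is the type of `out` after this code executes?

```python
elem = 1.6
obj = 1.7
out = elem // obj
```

float // float returns float (floor division preserves float type)

float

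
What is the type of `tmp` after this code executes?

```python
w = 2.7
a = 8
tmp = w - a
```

float - int returns float (2.7 - 8 = -5.3)

float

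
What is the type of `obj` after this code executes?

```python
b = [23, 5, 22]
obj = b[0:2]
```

Slicing a list always returns a list

list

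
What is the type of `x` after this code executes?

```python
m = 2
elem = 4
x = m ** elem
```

int ** positive int returns int (2 ** 4 = 16)

int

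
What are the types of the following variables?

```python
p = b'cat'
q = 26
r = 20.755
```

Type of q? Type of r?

q is int; r is float

int, float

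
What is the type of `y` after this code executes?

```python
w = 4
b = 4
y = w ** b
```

int ** positive int returns int (4 ** 4 = 256)

int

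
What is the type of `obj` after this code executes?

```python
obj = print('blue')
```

print() returns None

NoneType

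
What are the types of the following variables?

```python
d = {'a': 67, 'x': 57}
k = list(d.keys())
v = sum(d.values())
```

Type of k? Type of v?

list(...) returns list; sum of int values returns int

list, int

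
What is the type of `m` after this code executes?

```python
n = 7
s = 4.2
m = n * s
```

int * float returns float (7 * 4.2 = 29.4)

float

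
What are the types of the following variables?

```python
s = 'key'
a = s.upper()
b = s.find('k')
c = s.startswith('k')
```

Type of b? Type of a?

str.find() returns int; str.upper() returns str

int, str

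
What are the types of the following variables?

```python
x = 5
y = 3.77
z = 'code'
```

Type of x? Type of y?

x is int; y is float

int, float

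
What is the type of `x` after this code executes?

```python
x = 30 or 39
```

'or' returns the first truthy value (30, which is int)

int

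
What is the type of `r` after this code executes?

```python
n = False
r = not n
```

'not' always returns bool

bool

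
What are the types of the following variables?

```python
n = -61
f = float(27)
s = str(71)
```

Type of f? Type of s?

f is float; s is str

float, str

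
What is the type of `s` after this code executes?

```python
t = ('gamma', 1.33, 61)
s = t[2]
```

Index 2 of tuple is 61 which is int

int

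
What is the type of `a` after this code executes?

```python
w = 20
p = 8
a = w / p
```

int / int always returns float in Python 3 (20 / 8 = 2.5)

float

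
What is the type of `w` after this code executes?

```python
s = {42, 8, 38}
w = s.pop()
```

Popping from a set of ints returns int

int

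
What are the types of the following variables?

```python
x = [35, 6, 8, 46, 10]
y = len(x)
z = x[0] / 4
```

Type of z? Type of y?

int / int returns float; len() returns int

float, int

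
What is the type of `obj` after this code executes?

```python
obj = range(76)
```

range() returns a range object

range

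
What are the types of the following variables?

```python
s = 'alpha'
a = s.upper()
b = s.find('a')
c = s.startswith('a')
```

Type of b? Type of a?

str.find() returns int; str.upper() returns str

int, str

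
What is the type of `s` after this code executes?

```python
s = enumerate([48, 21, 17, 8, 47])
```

enumerate() returns an enumerate iterator object

enumerate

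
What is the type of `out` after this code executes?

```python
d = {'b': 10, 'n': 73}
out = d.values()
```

.values() returns a dict_values view object

dict_values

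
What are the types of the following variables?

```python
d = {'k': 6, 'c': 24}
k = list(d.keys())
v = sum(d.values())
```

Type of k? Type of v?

list(...) returns list; sum of int values returns int

list, int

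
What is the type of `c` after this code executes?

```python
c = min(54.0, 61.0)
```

min() of floats returns float

float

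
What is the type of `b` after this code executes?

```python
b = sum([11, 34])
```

sum() of ints returns int

int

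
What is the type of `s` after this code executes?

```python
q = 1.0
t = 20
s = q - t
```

float - int returns float (1.0 - 20 = -19.0)

float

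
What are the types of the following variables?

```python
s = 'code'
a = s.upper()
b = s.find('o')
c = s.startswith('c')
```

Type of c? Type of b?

str.startswith() returns bool; str.find() returns int

bool, int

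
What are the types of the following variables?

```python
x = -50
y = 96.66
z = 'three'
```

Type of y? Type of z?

y is float; z is str

float, str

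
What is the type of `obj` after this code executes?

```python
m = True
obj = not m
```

'not' always returns bool

bool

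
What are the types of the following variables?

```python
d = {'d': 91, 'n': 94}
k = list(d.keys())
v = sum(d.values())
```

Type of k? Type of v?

list(...) returns list; sum of int values returns int

list, int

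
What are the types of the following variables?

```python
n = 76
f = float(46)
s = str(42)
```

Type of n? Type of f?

n is int; f is float

int, float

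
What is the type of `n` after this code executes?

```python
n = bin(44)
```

bin() returns str representation

str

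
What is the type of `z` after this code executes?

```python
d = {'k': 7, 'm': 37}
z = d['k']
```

Accessing dict[str, int] with key 'k' returns int value 7

int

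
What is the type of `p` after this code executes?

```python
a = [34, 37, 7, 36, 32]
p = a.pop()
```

list.pop() returns the popped element (int here)

int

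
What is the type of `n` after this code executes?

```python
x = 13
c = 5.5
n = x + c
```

int + float returns float (13 + 5.5 = 18.5)

float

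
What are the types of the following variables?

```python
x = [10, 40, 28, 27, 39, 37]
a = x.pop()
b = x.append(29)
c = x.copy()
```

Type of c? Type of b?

list.copy() returns list; list.append() returns None

list, NoneType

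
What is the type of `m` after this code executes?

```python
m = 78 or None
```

'or' returns first truthy value (78, int)

int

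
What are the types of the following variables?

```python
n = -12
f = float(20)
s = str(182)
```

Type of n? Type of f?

n is int; f is float

int, float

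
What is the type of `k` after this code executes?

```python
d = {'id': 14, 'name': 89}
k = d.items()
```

dict.items() returns a dict_items view

dict_items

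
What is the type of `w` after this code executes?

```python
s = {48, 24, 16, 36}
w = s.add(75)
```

set.add() returns None (mutates in place)

NoneType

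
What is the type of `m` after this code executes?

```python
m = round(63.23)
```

round() with no ndigits arg returns int

int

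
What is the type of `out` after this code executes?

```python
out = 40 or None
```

'or' returns first truthy value (40, int)

int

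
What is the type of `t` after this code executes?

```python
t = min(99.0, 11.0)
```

min() of floats returns float

float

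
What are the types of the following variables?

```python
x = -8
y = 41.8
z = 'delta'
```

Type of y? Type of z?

y is float; z is str

float, str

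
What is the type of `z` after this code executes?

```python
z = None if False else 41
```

Ternary: condition is False, else branch (41) taken → int

int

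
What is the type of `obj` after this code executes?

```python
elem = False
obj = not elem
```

'not' always returns bool

bool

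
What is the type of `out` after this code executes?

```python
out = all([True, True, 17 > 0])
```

all() returns bool

bool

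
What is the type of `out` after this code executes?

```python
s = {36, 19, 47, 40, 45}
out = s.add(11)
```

set.add() returns None (mutates in place)

NoneType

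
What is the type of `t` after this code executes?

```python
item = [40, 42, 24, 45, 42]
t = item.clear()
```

list.clear() returns None

NoneType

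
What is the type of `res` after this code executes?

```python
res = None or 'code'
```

'or' with None returns the other value ('code', str)

str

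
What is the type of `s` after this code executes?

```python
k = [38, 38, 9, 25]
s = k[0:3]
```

Slicing a list always returns a list

list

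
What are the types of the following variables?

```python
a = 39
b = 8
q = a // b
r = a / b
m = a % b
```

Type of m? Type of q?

int % int returns int; int // int returns int

int, int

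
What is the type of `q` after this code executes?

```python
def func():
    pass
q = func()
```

A function with no return statement returns None

NoneType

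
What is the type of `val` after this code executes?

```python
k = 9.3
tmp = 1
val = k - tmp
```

float - int returns float (9.3 - 1 = 8.3)

float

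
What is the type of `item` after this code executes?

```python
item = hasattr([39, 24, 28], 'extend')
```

hasattr() returns bool

bool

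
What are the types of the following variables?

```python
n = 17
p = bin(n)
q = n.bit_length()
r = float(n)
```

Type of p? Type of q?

bin() returns str; int.bit_length() returns int

str, int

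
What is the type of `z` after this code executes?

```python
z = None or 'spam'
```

'or' with None returns the other value ('spam', str)

str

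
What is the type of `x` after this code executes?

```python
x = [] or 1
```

'or' returns first truthy value (1, which is int)

int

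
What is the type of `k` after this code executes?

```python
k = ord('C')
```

ord() returns int (Unicode code point)

int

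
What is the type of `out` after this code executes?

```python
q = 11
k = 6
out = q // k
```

int // int returns int (11 // 6 = 1)

int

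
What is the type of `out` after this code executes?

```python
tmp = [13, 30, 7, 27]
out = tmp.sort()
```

list.sort() returns None (sorts in place)

NoneType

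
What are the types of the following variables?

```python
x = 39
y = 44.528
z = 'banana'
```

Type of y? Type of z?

y is float; z is str

float, str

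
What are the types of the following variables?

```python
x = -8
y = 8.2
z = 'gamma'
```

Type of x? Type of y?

x is int; y is float

int, float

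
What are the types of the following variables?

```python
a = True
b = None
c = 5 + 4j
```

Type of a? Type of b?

a is bool; b is NoneType

bool, NoneType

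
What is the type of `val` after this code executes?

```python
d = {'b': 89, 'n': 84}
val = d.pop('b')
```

dict.pop() returns the value (int)

int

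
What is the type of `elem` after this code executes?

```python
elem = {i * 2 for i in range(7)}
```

A set comprehension {expr for x in iterable} produces a set

set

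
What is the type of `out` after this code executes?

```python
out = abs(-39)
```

abs() of int returns int

int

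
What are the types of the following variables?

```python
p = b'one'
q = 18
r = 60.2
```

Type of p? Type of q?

p is bytes; q is int

bytes, int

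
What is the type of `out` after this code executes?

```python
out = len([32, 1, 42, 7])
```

len() always returns int

int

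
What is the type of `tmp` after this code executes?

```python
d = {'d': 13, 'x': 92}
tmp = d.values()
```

.values() returns a dict_values view object

dict_values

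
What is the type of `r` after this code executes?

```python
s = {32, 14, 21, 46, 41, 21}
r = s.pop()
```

Popping from a set of ints returns int

int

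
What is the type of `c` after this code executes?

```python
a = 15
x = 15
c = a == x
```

Equality comparison returns bool

bool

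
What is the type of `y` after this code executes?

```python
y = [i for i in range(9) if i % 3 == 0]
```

A list comprehension [...] produces a list

list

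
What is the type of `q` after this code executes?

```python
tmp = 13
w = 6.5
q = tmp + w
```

int + float returns float (13 + 6.5 = 19.5)

float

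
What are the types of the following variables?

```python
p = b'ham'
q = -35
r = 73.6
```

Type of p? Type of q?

p is bytes; q is int

bytes, int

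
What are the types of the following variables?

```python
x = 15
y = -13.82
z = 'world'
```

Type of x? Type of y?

x is int; y is float

int, float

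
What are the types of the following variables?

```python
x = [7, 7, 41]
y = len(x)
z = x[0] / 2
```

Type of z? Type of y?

int / int returns float; len() returns int

float, int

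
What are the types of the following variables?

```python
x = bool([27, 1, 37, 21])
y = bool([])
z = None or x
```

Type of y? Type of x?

bool() returns bool; bool() returns bool

bool, bool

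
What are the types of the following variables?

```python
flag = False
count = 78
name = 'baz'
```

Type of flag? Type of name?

flag is bool; name is str

bool, str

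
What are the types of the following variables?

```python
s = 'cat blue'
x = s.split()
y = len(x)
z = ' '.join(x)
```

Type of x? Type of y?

str.split() returns list; len() returns int

list, int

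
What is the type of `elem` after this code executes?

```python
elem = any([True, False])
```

any() returns bool

bool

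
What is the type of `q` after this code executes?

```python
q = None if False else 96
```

Ternary: condition is False, else branch (96) taken → int

int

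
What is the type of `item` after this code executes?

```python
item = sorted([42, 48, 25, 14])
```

sorted() always returns list

list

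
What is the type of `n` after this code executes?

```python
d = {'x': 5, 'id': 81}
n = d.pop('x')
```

dict.pop() returns the value (int)

int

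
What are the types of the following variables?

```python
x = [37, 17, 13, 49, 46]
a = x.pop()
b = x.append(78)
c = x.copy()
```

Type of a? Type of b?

list.pop() returns the element (int); list.append() returns None

int, NoneType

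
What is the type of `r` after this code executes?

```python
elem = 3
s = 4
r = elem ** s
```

int ** positive int returns int (3 ** 4 = 81)

int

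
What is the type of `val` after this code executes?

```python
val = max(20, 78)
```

max() of ints returns int

int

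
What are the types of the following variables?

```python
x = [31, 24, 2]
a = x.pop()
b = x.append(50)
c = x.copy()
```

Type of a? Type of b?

list.pop() returns the element (int); list.append() returns None

int, NoneType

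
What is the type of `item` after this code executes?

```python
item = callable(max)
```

callable() returns bool

bool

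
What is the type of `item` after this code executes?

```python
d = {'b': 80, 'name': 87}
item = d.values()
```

.values() returns a dict_values view object

dict_values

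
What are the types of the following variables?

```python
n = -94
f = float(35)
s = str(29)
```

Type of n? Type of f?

n is int; f is float

int, float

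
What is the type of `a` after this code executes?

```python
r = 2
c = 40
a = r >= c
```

Comparison operators return bool

bool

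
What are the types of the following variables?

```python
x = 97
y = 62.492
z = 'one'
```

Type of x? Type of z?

x is int; z is str

int, str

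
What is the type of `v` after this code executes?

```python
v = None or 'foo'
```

'or' with None returns the other value ('foo', str)

str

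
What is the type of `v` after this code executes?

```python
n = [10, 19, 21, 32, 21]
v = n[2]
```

Indexing a list of ints returns int (n[2] = 21)

int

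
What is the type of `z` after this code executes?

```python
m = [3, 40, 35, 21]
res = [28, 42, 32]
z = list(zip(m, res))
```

list(zip(...)) returns a list of tuples

list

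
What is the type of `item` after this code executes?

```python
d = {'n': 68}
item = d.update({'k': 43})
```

dict.update() returns None

NoneType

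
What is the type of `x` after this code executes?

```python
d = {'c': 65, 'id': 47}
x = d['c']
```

Accessing dict[str, int] with key 'c' returns int value 65

int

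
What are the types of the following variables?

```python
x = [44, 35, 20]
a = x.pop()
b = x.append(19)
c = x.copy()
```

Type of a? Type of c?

list.pop() returns the element (int); list.copy() returns list

int, list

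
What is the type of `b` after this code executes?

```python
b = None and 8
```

'and' returns first falsy value (None)

NoneType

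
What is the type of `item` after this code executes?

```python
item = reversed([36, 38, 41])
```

reversed() on a list returns a list_reverseiterator

list_reverseiterator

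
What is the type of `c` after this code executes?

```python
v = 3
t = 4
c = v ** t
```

int ** positive int returns int (3 ** 4 = 81)

int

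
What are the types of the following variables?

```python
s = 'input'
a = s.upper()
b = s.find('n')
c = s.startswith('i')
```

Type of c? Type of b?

str.startswith() returns bool; str.find() returns int

bool, int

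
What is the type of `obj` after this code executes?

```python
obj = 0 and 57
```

'and' returns the first falsy value (0, which is int)

int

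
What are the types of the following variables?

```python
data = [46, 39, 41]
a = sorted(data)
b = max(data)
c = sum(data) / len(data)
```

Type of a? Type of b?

sorted() returns list; max of ints returns int

list, int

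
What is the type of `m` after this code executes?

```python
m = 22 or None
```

'or' returns first truthy value (22, int)

int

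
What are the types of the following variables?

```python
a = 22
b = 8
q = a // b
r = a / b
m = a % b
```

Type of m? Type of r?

int % int returns int; int / int returns float

int, float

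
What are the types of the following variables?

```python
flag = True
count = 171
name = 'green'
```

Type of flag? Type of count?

flag is bool; count is int

bool, int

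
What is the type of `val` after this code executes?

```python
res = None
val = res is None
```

'is' comparison returns bool

bool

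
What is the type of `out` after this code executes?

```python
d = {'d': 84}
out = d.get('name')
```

dict.get() returns None when key 'name' is not found and no default given

NoneType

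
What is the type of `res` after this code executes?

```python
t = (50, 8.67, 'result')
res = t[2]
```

Index 2 of tuple is 'result' which is str

str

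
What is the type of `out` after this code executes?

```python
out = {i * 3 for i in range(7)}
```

A set comprehension {expr for x in iterable} produces a set

set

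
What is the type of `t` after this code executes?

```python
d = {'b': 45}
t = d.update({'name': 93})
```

dict.update() returns None

NoneType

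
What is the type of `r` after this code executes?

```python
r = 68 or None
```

'or' returns first truthy value (68, int)

int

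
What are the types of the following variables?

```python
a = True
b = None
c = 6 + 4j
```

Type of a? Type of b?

a is bool; b is NoneType

bool, NoneType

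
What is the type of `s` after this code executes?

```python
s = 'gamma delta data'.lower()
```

str.lower() returns str

str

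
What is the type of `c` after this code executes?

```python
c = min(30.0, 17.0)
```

min() of floats returns float

float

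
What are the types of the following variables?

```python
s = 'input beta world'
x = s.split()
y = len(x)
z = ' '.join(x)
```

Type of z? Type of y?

str.join() returns str; len() returns int

str, int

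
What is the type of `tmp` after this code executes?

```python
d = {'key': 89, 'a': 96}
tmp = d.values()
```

.values() returns a dict_values view object

dict_values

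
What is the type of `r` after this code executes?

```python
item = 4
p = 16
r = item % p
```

int % int returns int (4 % 16 = 4)

int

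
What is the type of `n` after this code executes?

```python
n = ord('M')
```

ord() returns int (Unicode code point)

int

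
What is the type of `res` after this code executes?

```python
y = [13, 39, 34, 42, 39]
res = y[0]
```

Indexing a list of ints returns int (y[0] = 13)

int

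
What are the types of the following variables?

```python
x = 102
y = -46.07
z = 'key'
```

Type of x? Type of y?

x is int; y is float

int, float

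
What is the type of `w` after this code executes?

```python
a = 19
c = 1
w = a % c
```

int % int returns int (19 % 1 = 0)

int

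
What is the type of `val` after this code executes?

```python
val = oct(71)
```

oct() returns str representation

str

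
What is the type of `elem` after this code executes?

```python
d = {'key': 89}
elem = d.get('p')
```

dict.get() returns None when key 'p' is not found and no default given

NoneType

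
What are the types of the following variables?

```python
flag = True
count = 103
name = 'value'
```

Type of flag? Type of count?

flag is bool; count is int

bool, int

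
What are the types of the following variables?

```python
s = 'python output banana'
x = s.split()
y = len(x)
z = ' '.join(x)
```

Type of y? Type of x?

len() returns int; str.split() returns list

int, list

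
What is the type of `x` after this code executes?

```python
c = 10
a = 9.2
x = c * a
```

int * float returns float (10 * 9.2 = 92.0)

float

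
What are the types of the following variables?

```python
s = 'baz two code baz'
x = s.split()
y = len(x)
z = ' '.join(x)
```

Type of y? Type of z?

len() returns int; str.join() returns str

int, str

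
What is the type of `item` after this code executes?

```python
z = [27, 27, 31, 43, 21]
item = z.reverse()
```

list.reverse() returns None

NoneType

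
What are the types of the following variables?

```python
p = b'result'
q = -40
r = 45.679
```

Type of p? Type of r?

p is bytes; r is float

bytes, float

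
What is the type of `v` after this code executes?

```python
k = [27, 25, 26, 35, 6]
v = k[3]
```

Indexing a list of ints returns int (k[3] = 35)

int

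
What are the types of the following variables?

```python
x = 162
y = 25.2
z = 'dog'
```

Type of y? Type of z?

y is float; z is str

float, str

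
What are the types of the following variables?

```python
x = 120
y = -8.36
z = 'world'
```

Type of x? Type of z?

x is int; z is str

int, str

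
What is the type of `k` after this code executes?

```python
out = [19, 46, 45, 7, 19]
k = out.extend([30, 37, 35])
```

list.extend() returns None

NoneType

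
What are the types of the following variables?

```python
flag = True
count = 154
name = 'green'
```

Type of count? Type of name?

count is int; name is str

int, str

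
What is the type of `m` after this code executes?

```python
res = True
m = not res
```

'not' always returns bool

bool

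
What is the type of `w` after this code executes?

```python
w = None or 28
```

'or' with None returns the other value (28, int)

int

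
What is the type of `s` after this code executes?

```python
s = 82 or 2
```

'or' returns the first truthy value (82, which is int)

int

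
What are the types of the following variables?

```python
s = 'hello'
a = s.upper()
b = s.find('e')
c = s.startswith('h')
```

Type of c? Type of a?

str.startswith() returns bool; str.upper() returns str

bool, str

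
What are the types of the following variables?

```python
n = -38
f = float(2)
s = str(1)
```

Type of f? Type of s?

f is float; s is str

float, str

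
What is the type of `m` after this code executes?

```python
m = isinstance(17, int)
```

isinstance() returns bool

bool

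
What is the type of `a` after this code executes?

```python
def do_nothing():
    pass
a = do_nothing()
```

A function with no return statement returns None

NoneType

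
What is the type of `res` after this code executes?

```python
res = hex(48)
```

hex() returns str representation

str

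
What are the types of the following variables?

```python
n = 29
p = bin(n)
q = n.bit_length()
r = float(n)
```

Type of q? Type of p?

int.bit_length() returns int; bin() returns str

int, str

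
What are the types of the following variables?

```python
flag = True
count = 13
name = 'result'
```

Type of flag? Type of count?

flag is bool; count is int

bool, int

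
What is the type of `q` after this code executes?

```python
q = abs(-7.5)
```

abs() of float returns float

float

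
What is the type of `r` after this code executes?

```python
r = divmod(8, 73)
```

divmod() returns a tuple (quotient, remainder)

tuple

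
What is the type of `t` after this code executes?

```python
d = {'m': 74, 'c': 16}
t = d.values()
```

.values() returns a dict_values view object

dict_values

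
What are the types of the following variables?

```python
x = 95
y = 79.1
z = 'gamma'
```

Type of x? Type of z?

x is int; z is str

int, str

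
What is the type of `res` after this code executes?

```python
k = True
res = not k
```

'not' always returns bool

bool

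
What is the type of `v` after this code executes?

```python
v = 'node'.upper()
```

str.upper() returns str

str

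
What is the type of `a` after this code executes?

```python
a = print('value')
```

print() returns None

NoneType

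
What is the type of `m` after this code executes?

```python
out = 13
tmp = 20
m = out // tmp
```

int // int returns int (13 // 20 = 0)

int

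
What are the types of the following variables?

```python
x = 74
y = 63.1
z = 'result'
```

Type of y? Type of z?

y is float; z is str

float, str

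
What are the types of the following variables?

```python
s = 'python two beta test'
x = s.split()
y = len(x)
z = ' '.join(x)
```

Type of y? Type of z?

len() returns int; str.join() returns str

int, str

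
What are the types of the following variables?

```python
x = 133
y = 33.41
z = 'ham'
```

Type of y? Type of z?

y is float; z is str

float, str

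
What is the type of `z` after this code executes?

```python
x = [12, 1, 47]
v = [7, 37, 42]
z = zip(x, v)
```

zip() returns a zip iterator object

zip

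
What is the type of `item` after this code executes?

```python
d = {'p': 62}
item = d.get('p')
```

dict.get() returns the value (int) when key is found

int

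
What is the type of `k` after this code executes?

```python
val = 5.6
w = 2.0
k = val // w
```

float // float returns float (floor division preserves float type)

float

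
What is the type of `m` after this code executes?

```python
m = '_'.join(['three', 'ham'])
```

str.join() returns str

str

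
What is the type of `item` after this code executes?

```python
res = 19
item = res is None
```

'is' comparison returns bool

bool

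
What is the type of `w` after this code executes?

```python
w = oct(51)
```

oct() returns str representation

str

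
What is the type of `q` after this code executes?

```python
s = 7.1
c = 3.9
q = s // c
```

float // float returns float (floor division preserves float type)

float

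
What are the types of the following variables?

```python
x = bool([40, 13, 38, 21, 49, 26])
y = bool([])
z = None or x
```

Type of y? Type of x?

bool() returns bool; bool() returns bool

bool, bool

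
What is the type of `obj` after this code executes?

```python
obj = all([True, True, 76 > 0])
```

all() returns bool

bool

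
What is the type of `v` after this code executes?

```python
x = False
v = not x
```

'not' always returns bool

bool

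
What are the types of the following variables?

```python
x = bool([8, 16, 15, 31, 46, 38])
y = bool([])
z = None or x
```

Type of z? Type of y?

None or <bool> returns the bool; bool() returns bool

bool, bool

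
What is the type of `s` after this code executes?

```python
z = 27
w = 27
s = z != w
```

Comparison operators return bool

bool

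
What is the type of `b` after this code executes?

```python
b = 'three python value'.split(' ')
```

str.split() returns list

list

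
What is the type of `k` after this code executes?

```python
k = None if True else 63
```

Ternary: condition is True, if branch (None) taken → NoneType

NoneType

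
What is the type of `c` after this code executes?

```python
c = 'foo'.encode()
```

str.encode() returns bytes

bytes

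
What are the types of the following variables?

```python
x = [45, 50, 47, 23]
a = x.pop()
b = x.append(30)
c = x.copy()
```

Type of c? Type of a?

list.copy() returns list; list.pop() returns the element (int)

list, int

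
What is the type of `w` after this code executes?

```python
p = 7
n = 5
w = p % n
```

int % int returns int (7 % 5 = 2)

int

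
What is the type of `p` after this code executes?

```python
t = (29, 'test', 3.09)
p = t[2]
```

Index 2 of tuple is 3.09 which is float

float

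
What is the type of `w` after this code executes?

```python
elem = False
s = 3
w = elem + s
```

bool + int returns int (False is 0, so 0 + 3 = 3)

int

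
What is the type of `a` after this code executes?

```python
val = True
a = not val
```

'not' always returns bool

bool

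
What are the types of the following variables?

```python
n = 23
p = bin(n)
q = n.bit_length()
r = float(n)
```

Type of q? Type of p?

int.bit_length() returns int; bin() returns str

int, str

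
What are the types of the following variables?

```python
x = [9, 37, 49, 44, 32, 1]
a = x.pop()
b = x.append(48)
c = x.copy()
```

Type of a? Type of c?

list.pop() returns the element (int); list.copy() returns list

int, list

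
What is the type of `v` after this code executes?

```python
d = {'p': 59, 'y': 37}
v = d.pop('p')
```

dict.pop() returns the value (int)

int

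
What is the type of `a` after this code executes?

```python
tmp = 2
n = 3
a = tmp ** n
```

int ** positive int returns int (2 ** 3 = 8)

int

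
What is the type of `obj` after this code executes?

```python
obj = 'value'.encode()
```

str.encode() returns bytes

bytes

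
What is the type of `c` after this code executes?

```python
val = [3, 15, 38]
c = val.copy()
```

list.copy() returns list

list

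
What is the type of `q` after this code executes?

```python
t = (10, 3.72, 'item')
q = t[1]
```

Index 1 of tuple is 3.72 which is float

float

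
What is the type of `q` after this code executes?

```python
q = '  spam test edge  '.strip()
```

str.strip() returns str

str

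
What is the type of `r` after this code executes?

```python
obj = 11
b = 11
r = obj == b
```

Equality comparison returns bool

bool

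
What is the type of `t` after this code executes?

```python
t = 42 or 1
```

'or' returns the first truthy value (42, which is int)

int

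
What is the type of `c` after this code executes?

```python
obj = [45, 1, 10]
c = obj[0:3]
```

Slicing a list always returns a list

list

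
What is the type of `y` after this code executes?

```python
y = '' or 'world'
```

'or' returns first truthy value ('world', which is str)

str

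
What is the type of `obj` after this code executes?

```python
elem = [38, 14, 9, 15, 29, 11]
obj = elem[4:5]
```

Slicing a list always returns a list

list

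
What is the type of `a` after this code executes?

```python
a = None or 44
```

'or' with None returns the other value (44, int)

int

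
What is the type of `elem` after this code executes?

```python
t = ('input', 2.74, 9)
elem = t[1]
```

Index 1 of tuple is 2.74 which is float

float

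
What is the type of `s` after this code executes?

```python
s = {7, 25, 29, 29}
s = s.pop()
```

Popping from a set of ints returns int

int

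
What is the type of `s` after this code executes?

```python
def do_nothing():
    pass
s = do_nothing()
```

A function with no return statement returns None

NoneType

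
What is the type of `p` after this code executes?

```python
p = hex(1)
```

hex() returns str representation

str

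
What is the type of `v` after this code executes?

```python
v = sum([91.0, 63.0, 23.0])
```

sum() of floats returns float

float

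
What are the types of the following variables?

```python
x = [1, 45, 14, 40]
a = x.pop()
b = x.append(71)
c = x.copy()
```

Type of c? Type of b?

list.copy() returns list; list.append() returns None

list, NoneType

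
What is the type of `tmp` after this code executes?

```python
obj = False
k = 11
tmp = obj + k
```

bool + int returns int (False is 0, so 0 + 11 = 11)

int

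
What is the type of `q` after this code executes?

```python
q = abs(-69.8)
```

abs() of float returns float

float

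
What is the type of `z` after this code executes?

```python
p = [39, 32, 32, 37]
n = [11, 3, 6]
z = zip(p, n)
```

zip() returns a zip iterator object

zip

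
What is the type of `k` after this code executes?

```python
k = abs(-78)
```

abs() of int returns int

int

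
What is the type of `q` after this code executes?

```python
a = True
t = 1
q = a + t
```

bool + int returns int (True is 1, so 1 + 1 = 2)

int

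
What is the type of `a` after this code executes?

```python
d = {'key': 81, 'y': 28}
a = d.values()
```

.values() returns a dict_values view object

dict_values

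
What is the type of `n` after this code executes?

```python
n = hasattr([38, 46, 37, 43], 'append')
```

hasattr() returns bool

bool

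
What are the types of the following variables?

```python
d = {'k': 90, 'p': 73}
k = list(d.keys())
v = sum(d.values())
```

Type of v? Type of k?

sum of int values returns int; list(...) returns list

int, list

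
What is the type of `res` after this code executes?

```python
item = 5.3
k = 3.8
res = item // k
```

float // float returns float (floor division preserves float type)

float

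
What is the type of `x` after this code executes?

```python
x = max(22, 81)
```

max() of ints returns int

int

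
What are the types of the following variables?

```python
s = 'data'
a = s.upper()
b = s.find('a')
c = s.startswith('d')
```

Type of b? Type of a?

str.find() returns int; str.upper() returns str

int, str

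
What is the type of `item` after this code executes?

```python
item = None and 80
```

'and' returns first falsy value (None)

NoneType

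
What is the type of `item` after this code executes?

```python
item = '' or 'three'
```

'or' returns first truthy value ('three', which is str)

str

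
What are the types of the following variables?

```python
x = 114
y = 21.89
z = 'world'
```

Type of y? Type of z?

y is float; z is str

float, str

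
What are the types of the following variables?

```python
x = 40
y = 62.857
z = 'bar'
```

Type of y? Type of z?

y is float; z is str

float, str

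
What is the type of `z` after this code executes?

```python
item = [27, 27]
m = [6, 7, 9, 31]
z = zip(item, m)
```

zip() returns a zip iterator object

zip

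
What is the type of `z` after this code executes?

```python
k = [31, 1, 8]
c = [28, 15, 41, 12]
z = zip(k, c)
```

zip() returns a zip iterator object

zip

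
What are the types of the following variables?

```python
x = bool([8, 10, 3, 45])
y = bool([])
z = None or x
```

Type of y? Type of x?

bool() returns bool; bool() returns bool

bool, bool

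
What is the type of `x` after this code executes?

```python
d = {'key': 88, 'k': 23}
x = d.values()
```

.values() returns a dict_values view object

dict_values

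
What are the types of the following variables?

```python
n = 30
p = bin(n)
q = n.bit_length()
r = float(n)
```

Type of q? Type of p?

int.bit_length() returns int; bin() returns str

int, str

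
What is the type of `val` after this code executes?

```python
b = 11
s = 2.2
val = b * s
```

int * float returns float (11 * 2.2 = 24.2)

float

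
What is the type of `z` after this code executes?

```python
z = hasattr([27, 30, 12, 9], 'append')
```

hasattr() returns bool

bool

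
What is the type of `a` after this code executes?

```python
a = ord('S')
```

ord() returns int (Unicode code point)

int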